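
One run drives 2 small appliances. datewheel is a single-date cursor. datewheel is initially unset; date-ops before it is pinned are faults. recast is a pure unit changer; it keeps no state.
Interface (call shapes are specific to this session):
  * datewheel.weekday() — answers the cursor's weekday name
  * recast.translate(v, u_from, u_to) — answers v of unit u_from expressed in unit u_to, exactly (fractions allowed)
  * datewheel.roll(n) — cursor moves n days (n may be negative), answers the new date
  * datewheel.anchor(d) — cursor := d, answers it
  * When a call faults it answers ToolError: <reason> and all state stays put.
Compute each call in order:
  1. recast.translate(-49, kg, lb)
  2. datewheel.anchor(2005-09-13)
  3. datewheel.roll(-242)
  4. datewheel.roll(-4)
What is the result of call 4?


Answer: 2005-01-10

Derivation:
Step: recast.translate[-49; kg; lb]
Result: -700000000/6479891
Step: datewheel.anchor[2005-09-13]
Result: 2005-09-13
Step: datewheel.roll[-242]
Result: 2005-01-14
Step: datewheel.roll[-4]
Result: 2005-01-10


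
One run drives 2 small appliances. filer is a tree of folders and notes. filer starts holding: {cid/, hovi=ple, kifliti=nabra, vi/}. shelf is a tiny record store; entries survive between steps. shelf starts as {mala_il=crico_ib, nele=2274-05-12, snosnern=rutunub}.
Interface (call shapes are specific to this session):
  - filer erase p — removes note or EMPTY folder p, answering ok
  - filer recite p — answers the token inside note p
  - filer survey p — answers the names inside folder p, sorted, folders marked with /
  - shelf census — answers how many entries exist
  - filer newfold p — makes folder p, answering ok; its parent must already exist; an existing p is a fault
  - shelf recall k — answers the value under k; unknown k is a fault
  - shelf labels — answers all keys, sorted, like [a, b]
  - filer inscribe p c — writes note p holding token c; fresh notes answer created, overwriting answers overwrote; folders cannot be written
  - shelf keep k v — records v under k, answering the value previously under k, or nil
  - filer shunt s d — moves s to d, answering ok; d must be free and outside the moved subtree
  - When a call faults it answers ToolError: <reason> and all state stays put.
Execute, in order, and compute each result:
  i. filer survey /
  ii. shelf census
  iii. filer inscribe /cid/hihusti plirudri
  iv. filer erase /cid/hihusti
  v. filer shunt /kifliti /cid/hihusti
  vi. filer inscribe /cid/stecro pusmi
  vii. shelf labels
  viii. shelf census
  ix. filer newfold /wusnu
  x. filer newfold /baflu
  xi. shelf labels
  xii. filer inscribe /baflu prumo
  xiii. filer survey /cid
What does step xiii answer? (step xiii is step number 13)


Answer: [hihusti, stecro]

Derivation:
Act: filer survey[p: /]
Obs: [cid/, hovi, kifliti, vi/]
Act: shelf census[]
Obs: 3
Act: filer inscribe[p: /cid/hihusti; c: plirudri]
Obs: created
Act: filer erase[p: /cid/hihusti]
Obs: ok
Act: filer shunt[s: /kifliti; d: /cid/hihusti]
Obs: ok
Act: filer inscribe[p: /cid/stecro; c: pusmi]
Obs: created
Act: shelf labels[]
Obs: [mala_il, nele, snosnern]
Act: shelf census[]
Obs: 3
Act: filer newfold[p: /wusnu]
Obs: ok
Act: filer newfold[p: /baflu]
Obs: ok
Act: shelf labels[]
Obs: [mala_il, nele, snosnern]
Act: filer inscribe[p: /baflu; c: prumo]
Obs: ToolError: is a directory
Act: filer survey[p: /cid]
Obs: [hihusti, stecro]


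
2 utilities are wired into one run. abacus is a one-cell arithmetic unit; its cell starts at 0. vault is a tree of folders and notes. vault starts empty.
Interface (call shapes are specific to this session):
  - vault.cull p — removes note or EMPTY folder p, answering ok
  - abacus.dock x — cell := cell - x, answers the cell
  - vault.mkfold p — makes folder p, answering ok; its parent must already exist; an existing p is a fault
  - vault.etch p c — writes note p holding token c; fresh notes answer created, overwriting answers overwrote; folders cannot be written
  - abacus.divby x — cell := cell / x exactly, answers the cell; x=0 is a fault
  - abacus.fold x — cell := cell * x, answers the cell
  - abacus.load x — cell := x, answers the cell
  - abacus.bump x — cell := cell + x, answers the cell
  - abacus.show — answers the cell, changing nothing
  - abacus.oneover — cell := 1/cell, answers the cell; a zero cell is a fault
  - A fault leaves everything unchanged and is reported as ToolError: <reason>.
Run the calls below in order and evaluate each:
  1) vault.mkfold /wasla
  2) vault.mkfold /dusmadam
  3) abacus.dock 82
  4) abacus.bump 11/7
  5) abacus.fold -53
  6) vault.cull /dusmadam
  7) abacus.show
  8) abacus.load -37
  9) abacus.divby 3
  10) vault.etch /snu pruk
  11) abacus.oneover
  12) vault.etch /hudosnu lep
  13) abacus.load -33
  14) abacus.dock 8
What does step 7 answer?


Answer: 29839/7

Derivation:
> vault.mkfold /wasla
= ok
> vault.mkfold /dusmadam
= ok
> abacus.dock 82
= -82
> abacus.bump 11/7
= -563/7
> abacus.fold -53
= 29839/7
> vault.cull /dusmadam
= ok
> abacus.show
= 29839/7
> abacus.load -37
= -37
> abacus.divby 3
= -37/3
> vault.etch /snu pruk
= created
> abacus.oneover
= -3/37
> vault.etch /hudosnu lep
= created
> abacus.load -33
= -33
> abacus.dock 8
= -41


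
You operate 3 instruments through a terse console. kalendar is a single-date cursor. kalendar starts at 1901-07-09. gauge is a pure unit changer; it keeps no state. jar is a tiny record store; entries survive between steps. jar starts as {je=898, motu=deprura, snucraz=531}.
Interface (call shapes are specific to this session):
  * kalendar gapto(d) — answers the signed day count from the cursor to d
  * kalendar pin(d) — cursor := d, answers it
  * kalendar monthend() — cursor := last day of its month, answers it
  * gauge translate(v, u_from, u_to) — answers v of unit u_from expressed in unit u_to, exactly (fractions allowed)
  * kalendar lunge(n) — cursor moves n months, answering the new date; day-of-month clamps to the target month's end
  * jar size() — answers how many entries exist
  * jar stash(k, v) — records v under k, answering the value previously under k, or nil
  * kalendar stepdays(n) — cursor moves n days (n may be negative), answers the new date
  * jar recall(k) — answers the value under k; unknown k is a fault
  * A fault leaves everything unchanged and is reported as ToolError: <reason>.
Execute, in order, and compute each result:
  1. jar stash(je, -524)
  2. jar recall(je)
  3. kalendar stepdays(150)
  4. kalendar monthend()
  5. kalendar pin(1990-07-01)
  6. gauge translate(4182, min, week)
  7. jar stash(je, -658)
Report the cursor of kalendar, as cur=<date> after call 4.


Answer: cur=1901-12-31

Derivation:
# 1. jar stash(k→je, v→-524) => 898
# 2. jar recall(k→je) => -524
# 3. kalendar stepdays(n→150) => 1901-12-06
# 4. kalendar monthend() => 1901-12-31
# 5. kalendar pin(d→1990-07-01) => 1990-07-01
# 6. gauge translate(v→4182, u_from→min, u_to→week) => 697/1680
# 7. jar stash(k→je, v→-658) => -524


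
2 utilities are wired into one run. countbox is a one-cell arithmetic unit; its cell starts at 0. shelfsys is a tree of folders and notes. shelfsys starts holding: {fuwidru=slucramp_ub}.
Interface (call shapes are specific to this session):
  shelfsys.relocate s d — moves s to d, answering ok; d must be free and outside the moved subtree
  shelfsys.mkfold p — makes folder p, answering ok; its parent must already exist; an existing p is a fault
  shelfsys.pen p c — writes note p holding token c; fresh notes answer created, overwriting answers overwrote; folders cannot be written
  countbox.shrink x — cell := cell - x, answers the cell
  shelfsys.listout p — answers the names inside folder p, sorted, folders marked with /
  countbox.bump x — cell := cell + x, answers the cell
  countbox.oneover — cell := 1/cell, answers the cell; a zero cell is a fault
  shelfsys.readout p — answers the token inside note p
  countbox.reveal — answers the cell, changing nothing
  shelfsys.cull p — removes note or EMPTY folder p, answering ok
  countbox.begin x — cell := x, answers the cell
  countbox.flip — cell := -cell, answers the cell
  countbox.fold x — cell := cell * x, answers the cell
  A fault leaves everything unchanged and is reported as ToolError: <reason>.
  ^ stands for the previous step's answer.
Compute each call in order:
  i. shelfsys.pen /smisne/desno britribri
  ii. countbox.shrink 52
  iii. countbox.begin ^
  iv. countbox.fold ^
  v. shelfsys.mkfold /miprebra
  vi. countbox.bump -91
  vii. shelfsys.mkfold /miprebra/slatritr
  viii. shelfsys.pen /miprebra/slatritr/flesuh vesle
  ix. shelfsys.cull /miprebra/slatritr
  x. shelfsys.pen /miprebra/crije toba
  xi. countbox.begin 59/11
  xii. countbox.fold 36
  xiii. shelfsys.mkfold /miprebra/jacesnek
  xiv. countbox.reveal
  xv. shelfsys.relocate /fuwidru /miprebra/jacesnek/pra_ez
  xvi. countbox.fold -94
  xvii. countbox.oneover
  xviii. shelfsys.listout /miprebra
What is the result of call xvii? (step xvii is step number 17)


Step: shelfsys.pen[/smisne/desno; britribri]
Result: ToolError: no parent
Step: countbox.shrink[52]
Result: -52
Step: countbox.begin[^]
Result: -52
Step: countbox.fold[^]
Result: 2704
Step: shelfsys.mkfold[/miprebra]
Result: ok
Step: countbox.bump[-91]
Result: 2613
Step: shelfsys.mkfold[/miprebra/slatritr]
Result: ok
Step: shelfsys.pen[/miprebra/slatritr/flesuh; vesle]
Result: created
Step: shelfsys.cull[/miprebra/slatritr]
Result: ToolError: not empty
Step: shelfsys.pen[/miprebra/crije; toba]
Result: created
Step: countbox.begin[59/11]
Result: 59/11
Step: countbox.fold[36]
Result: 2124/11
Step: shelfsys.mkfold[/miprebra/jacesnek]
Result: ok
Step: countbox.reveal[]
Result: 2124/11
Step: shelfsys.relocate[/fuwidru; /miprebra/jacesnek/pra_ez]
Result: ok
Step: countbox.fold[-94]
Result: -199656/11
Step: countbox.oneover[]
Result: -11/199656
Step: shelfsys.listout[/miprebra]
Result: [crije, jacesnek/, slatritr/]

Answer: -11/199656


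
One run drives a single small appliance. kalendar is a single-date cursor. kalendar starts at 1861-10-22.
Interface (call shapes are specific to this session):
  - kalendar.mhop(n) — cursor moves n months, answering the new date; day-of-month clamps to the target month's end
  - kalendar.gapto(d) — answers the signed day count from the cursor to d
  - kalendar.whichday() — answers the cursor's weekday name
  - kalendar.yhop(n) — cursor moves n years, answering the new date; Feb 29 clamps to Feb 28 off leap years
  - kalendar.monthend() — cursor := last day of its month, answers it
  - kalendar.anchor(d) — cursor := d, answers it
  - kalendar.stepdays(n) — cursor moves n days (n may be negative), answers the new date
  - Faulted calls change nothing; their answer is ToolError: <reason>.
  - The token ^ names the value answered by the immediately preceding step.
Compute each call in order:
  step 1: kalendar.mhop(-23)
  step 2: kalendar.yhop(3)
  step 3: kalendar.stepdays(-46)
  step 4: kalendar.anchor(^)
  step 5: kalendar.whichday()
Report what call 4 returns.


Answer: 1862-10-07

Derivation:
·→ kalendar.mhop(n: -23)
·← 1859-11-22
·→ kalendar.yhop(n: 3)
·← 1862-11-22
·→ kalendar.stepdays(n: -46)
·← 1862-10-07
·→ kalendar.anchor(d: ^)
·← 1862-10-07
·→ kalendar.whichday()
·← Tuesday


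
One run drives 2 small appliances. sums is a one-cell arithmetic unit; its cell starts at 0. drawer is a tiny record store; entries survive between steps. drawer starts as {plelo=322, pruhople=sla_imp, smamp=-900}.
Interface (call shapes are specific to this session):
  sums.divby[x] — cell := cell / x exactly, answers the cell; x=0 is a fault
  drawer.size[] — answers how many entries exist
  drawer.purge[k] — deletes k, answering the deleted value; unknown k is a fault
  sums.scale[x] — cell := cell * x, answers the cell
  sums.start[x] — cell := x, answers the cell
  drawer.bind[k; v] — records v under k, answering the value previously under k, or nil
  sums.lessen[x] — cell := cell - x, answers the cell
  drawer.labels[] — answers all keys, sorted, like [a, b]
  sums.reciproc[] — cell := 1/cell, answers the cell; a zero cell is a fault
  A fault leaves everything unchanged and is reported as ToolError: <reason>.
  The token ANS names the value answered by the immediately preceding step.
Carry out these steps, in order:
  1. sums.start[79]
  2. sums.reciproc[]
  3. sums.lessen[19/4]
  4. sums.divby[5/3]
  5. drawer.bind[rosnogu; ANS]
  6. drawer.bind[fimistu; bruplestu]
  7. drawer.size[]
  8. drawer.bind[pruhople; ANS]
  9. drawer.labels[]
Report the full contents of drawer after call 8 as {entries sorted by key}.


·→ sums.start(x='79')
·← 79
·→ sums.reciproc()
·← 1/79
·→ sums.lessen(x='19/4')
·← -1497/316
·→ sums.divby(x='5/3')
·← -4491/1580
·→ drawer.bind(k='rosnogu', v='ANS')
·← nil
·→ drawer.bind(k='fimistu', v='bruplestu')
·← nil
·→ drawer.size()
·← 5
·→ drawer.bind(k='pruhople', v='ANS')
·← sla_imp
·→ drawer.labels()
·← [fimistu, plelo, pruhople, rosnogu, smamp]

Answer: {fimistu=bruplestu, plelo=322, pruhople=5, rosnogu=-4491/1580, smamp=-900}


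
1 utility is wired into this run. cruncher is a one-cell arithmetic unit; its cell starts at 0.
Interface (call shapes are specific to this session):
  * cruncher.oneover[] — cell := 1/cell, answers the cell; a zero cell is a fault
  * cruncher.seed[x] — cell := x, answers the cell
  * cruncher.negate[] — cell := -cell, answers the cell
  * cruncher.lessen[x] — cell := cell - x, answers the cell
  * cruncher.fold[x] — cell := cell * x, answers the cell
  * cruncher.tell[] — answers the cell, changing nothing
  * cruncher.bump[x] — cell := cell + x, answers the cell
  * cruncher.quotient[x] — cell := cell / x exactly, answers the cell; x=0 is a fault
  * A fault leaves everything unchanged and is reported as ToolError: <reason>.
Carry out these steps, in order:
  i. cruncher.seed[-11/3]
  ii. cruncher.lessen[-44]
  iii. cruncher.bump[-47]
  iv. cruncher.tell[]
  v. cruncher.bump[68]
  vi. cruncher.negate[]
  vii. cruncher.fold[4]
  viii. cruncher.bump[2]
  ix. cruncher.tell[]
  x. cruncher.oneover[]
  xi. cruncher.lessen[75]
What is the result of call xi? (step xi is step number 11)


Answer: -54753/730

Derivation:
! 1. cruncher.seed(x=-11/3) : -11/3
! 2. cruncher.lessen(x=-44) : 121/3
! 3. cruncher.bump(x=-47) : -20/3
! 4. cruncher.tell() : -20/3
! 5. cruncher.bump(x=68) : 184/3
! 6. cruncher.negate() : -184/3
! 7. cruncher.fold(x=4) : -736/3
! 8. cruncher.bump(x=2) : -730/3
! 9. cruncher.tell() : -730/3
! 10. cruncher.oneover() : -3/730
! 11. cruncher.lessen(x=75) : -54753/730


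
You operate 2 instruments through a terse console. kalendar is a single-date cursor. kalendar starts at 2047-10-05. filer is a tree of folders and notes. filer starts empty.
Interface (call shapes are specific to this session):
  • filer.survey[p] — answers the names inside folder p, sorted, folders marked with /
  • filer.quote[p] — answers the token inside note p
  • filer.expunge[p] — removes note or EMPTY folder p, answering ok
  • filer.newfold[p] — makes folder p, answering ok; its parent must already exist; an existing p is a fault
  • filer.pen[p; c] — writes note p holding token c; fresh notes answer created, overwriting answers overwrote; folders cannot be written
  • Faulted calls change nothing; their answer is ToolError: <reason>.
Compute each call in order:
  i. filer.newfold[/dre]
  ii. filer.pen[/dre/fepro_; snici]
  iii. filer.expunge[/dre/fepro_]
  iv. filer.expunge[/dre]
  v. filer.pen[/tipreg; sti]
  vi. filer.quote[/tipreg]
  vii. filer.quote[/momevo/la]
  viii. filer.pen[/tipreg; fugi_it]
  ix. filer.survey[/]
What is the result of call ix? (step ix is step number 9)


Answer: [tipreg]

Derivation:
;; 1. filer.newfold(/dre) => ok
;; 2. filer.pen(/dre/fepro_, snici) => created
;; 3. filer.expunge(/dre/fepro_) => ok
;; 4. filer.expunge(/dre) => ok
;; 5. filer.pen(/tipreg, sti) => created
;; 6. filer.quote(/tipreg) => sti
;; 7. filer.quote(/momevo/la) => ToolError: not found
;; 8. filer.pen(/tipreg, fugi_it) => overwrote
;; 9. filer.survey(/) => [tipreg]


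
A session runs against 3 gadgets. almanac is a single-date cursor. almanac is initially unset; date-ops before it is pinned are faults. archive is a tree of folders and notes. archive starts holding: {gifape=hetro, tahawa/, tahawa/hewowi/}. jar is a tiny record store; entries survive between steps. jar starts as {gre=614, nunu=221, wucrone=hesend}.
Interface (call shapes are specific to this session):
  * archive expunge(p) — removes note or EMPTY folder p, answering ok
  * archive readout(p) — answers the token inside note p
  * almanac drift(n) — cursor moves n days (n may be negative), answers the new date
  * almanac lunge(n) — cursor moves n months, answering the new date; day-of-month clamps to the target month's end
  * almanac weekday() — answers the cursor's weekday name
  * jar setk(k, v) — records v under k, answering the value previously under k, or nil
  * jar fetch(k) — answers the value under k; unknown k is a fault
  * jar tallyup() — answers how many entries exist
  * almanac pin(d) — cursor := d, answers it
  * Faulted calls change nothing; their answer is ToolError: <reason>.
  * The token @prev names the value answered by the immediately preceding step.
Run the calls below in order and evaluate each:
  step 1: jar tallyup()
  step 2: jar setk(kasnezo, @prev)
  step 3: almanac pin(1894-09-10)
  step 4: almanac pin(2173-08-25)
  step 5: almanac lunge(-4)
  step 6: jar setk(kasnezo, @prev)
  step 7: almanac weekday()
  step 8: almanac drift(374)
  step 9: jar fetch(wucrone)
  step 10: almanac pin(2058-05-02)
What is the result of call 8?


% 1. jar tallyup() ~> 3
% 2. jar setk(k→kasnezo, v→@prev) ~> nil
% 3. almanac pin(d→1894-09-10) ~> 1894-09-10
% 4. almanac pin(d→2173-08-25) ~> 2173-08-25
% 5. almanac lunge(n→-4) ~> 2173-04-25
% 6. jar setk(k→kasnezo, v→@prev) ~> 3
% 7. almanac weekday() ~> Sunday
% 8. almanac drift(n→374) ~> 2174-05-04
% 9. jar fetch(k→wucrone) ~> hesend
% 10. almanac pin(d→2058-05-02) ~> 2058-05-02

Answer: 2174-05-04


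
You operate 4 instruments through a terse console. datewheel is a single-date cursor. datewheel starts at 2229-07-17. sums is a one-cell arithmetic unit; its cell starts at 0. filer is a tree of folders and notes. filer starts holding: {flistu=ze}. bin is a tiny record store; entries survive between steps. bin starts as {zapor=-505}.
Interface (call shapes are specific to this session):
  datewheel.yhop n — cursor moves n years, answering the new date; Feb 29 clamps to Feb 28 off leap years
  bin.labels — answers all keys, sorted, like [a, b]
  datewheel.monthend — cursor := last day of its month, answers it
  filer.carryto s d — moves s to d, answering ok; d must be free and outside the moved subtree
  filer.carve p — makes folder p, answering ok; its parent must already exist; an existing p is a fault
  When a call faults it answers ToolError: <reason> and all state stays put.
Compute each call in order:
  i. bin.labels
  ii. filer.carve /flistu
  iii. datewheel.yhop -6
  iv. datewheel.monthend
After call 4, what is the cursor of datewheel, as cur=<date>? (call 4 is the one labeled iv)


==> labels()
<== [zapor]
==> carve(p=/flistu)
<== ToolError: exists
==> yhop(n=-6)
<== 2223-07-17
==> monthend()
<== 2223-07-31

Answer: cur=2223-07-31


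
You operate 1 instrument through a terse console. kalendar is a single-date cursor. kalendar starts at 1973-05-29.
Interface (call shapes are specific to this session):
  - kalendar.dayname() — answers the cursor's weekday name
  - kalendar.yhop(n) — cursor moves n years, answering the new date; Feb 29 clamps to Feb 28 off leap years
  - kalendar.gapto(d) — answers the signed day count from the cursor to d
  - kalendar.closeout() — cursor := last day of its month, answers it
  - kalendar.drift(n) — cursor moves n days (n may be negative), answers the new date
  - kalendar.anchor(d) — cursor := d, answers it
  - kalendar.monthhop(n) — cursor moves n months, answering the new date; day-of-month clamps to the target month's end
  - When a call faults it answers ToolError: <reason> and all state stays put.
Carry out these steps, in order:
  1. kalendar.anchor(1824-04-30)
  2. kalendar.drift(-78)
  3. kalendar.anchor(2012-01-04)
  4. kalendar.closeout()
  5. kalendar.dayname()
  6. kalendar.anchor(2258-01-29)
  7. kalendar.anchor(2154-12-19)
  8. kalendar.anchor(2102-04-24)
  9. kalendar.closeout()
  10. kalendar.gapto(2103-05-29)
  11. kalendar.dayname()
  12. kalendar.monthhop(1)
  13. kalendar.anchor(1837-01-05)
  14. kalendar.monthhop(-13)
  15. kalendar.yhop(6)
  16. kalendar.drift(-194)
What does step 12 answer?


$ anchor d: 1824-04-30
:: 1824-04-30
$ drift n: -78
:: 1824-02-12
$ anchor d: 2012-01-04
:: 2012-01-04
$ closeout
:: 2012-01-31
$ dayname
:: Tuesday
$ anchor d: 2258-01-29
:: 2258-01-29
$ anchor d: 2154-12-19
:: 2154-12-19
$ anchor d: 2102-04-24
:: 2102-04-24
$ closeout
:: 2102-04-30
$ gapto d: 2103-05-29
:: 394
$ dayname
:: Sunday
$ monthhop n: 1
:: 2102-05-30
$ anchor d: 1837-01-05
:: 1837-01-05
$ monthhop n: -13
:: 1835-12-05
$ yhop n: 6
:: 1841-12-05
$ drift n: -194
:: 1841-05-25

Answer: 2102-05-30


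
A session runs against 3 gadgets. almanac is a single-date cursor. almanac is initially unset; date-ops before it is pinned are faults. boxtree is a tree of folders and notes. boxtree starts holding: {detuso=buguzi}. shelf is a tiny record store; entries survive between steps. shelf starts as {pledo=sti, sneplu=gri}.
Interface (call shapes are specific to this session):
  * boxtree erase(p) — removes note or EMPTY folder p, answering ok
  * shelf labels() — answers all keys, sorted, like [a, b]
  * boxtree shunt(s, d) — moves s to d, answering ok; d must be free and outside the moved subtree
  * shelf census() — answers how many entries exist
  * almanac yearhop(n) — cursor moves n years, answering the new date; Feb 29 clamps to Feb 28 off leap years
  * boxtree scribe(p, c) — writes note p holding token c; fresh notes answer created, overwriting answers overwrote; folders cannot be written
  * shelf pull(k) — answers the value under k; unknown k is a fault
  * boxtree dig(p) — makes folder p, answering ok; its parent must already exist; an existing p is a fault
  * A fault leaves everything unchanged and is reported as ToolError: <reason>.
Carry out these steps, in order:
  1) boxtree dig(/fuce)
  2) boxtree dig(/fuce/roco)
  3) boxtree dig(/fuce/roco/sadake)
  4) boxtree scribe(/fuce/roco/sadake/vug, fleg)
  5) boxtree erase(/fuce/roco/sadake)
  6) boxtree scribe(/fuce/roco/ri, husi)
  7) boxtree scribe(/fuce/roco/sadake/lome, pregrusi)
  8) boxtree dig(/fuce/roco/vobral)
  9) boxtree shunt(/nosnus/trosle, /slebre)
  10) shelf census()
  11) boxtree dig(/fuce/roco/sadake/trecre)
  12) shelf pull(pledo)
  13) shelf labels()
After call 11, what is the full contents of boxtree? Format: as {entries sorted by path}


Next I call boxtree dig passing p→/fuce, and get ok.
I use boxtree dig passing p→/fuce/roco, giving ok.
Invoking boxtree dig passing p→/fuce/roco/sadake: ok.
I invoke boxtree scribe passing p→/fuce/roco/sadake/vug, c→fleg, yielding created.
Then boxtree erase passing p→/fuce/roco/sadake, → ToolError: not empty.
I try boxtree scribe passing p→/fuce/roco/ri, c→husi, and observe created.
Calling boxtree scribe passing p→/fuce/roco/sadake/lome, c→pregrusi, and get created.
Then boxtree dig passing p→/fuce/roco/vobral: ok.
Now I run boxtree shunt passing s→/nosnus/trosle, d→/slebre, and get ToolError: not found.
Calling shelf census, which returns 2.
Next I call boxtree dig passing p→/fuce/roco/sadake/trecre: ok.
I try shelf pull passing k→pledo, and observe sti.
I call shelf labels, — result: [pledo, sneplu].

Answer: {detuso=buguzi, fuce/, fuce/roco/, fuce/roco/ri=husi, fuce/roco/sadake/, fuce/roco/sadake/lome=pregrusi, fuce/roco/sadake/trecre/, fuce/roco/sadake/vug=fleg, fuce/roco/vobral/}


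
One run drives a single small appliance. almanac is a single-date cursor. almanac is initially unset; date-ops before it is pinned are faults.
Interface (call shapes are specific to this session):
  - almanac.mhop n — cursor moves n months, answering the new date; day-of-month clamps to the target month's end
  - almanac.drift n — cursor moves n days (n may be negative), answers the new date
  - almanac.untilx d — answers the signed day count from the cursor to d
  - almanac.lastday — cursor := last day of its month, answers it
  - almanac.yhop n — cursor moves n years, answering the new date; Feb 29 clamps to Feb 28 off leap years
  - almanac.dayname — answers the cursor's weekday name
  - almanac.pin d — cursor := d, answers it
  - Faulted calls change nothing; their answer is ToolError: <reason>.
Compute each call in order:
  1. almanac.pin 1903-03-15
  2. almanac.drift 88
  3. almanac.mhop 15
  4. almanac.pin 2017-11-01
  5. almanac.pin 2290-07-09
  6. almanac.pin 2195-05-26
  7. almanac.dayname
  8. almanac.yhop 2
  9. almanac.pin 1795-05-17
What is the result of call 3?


Answer: 1904-09-11

Derivation:
Calling almanac.pin using 1903-03-15, and get 1903-03-15.
Invoking almanac.drift using 88, yielding 1903-06-11.
I use almanac.mhop using 15: 1904-09-11.
Invoking almanac.pin using 2017-11-01, and get 2017-11-01.
Now I run almanac.pin using 2290-07-09, → 2290-07-09.
Next I call almanac.pin using 2195-05-26, and get 2195-05-26.
I try almanac.dayname, yielding Tuesday.
Next I call almanac.yhop using 2, and get 2197-05-26.
Next I call almanac.pin using 1795-05-17, giving 1795-05-17.


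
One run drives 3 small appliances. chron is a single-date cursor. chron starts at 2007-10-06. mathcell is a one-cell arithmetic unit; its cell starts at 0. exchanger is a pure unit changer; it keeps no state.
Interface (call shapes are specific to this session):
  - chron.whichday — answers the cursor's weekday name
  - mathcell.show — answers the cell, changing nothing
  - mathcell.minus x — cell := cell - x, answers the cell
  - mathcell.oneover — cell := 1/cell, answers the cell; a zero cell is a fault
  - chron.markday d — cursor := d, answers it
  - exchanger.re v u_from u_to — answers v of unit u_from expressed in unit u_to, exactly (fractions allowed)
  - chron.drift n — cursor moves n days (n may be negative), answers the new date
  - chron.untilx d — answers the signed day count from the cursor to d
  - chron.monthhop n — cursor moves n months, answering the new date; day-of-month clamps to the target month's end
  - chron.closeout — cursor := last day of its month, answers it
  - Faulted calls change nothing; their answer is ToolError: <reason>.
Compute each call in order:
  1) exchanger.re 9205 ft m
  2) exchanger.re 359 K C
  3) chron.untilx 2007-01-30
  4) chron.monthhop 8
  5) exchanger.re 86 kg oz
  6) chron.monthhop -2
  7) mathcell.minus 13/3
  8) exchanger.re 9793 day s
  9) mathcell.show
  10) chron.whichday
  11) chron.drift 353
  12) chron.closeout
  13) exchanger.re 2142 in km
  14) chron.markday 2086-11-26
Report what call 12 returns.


Act: exchanger.re[v→9205; u_from→ft; u_to→m]
Obs: 701421/250
Act: exchanger.re[v→359; u_from→K; u_to→C]
Obs: 1717/20
Act: chron.untilx[d→2007-01-30]
Obs: -249
Act: chron.monthhop[n→8]
Obs: 2008-06-06
Act: exchanger.re[v→86; u_from→kg; u_to→oz]
Obs: 137600000000/45359237
Act: chron.monthhop[n→-2]
Obs: 2008-04-06
Act: mathcell.minus[x→13/3]
Obs: -13/3
Act: exchanger.re[v→9793; u_from→day; u_to→s]
Obs: 846115200
Act: mathcell.show[]
Obs: -13/3
Act: chron.whichday[]
Obs: Sunday
Act: chron.drift[n→353]
Obs: 2009-03-25
Act: chron.closeout[]
Obs: 2009-03-31
Act: exchanger.re[v→2142; u_from→in; u_to→km]
Obs: 136017/2500000
Act: chron.markday[d→2086-11-26]
Obs: 2086-11-26

Answer: 2009-03-31


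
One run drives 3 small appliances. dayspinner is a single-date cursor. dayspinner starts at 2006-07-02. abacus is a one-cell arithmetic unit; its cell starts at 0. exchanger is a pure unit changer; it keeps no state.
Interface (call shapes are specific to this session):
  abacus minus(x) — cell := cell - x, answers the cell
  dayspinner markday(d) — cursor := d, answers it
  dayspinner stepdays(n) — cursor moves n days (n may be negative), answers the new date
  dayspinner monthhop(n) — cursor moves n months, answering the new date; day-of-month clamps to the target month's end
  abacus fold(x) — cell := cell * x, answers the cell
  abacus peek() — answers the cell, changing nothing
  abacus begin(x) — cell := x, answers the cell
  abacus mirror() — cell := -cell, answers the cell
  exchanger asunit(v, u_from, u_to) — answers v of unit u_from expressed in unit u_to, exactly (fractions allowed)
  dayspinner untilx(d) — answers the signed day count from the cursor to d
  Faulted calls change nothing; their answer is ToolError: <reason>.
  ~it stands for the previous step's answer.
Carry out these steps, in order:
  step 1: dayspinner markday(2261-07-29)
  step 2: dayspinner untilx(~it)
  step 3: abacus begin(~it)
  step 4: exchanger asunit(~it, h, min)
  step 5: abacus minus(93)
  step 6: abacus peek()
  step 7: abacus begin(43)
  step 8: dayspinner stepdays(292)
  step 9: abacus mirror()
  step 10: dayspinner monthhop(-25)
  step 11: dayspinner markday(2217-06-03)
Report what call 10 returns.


;; dayspinner markday(d→2261-07-29) == 2261-07-29
;; dayspinner untilx(d→~it) == 0
;; abacus begin(x→~it) == 0
;; exchanger asunit(v→~it, u_from→h, u_to→min) == 0
;; abacus minus(x→93) == -93
;; abacus peek() == -93
;; abacus begin(x→43) == 43
;; dayspinner stepdays(n→292) == 2262-05-17
;; abacus mirror() == -43
;; dayspinner monthhop(n→-25) == 2260-04-17
;; dayspinner markday(d→2217-06-03) == 2217-06-03

Answer: 2260-04-17


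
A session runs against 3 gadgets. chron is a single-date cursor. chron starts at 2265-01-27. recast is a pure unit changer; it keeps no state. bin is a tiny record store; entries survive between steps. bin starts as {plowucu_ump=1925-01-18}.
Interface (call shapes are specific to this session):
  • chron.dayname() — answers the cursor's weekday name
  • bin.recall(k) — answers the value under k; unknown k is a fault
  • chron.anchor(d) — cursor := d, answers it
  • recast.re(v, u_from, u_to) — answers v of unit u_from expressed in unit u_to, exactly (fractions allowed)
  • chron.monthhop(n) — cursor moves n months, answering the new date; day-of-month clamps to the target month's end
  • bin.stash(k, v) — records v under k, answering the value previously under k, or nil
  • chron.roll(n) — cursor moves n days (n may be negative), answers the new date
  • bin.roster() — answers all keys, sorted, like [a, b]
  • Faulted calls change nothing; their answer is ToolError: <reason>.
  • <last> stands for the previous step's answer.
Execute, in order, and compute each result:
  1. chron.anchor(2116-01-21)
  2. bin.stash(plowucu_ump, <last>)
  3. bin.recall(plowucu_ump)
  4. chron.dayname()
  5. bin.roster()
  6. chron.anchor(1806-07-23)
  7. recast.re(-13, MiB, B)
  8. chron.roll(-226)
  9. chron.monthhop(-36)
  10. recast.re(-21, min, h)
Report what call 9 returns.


CALL chron.anchor[d=2116-01-21]
RET  2116-01-21
CALL bin.stash[k=plowucu_ump; v=<last>]
RET  1925-01-18
CALL bin.recall[k=plowucu_ump]
RET  2116-01-21
CALL chron.dayname[]
RET  Tuesday
CALL bin.roster[]
RET  [plowucu_ump]
CALL chron.anchor[d=1806-07-23]
RET  1806-07-23
CALL recast.re[v=-13; u_from=MiB; u_to=B]
RET  -13631488
CALL chron.roll[n=-226]
RET  1805-12-09
CALL chron.monthhop[n=-36]
RET  1802-12-09
CALL recast.re[v=-21; u_from=min; u_to=h]
RET  -7/20

Answer: 1802-12-09


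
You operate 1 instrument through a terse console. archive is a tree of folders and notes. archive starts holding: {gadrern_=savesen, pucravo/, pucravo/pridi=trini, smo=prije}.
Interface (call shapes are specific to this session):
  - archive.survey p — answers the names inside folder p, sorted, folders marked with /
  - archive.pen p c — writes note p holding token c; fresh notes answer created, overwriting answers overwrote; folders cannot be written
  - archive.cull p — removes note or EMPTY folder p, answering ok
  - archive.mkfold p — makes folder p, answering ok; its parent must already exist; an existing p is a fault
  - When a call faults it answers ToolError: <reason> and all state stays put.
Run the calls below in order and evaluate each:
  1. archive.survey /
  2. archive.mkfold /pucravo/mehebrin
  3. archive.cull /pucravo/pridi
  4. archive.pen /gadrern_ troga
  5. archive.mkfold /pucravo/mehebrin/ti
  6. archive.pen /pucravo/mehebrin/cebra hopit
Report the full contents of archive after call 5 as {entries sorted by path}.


Answer: {gadrern_=troga, pucravo/, pucravo/mehebrin/, pucravo/mehebrin/ti/, smo=prije}

Derivation:
Next I call survey using p: /, and see [gadrern_, pucravo/, smo].
Now I run mkfold using p: /pucravo/mehebrin, yielding ok.
Then cull using p: /pucravo/pridi, → ok.
Invoking pen using p: /gadrern_, c: troga, giving overwrote.
I try mkfold using p: /pucravo/mehebrin/ti, — result: ok.
I call pen using p: /pucravo/mehebrin/cebra, c: hopit, yielding created.


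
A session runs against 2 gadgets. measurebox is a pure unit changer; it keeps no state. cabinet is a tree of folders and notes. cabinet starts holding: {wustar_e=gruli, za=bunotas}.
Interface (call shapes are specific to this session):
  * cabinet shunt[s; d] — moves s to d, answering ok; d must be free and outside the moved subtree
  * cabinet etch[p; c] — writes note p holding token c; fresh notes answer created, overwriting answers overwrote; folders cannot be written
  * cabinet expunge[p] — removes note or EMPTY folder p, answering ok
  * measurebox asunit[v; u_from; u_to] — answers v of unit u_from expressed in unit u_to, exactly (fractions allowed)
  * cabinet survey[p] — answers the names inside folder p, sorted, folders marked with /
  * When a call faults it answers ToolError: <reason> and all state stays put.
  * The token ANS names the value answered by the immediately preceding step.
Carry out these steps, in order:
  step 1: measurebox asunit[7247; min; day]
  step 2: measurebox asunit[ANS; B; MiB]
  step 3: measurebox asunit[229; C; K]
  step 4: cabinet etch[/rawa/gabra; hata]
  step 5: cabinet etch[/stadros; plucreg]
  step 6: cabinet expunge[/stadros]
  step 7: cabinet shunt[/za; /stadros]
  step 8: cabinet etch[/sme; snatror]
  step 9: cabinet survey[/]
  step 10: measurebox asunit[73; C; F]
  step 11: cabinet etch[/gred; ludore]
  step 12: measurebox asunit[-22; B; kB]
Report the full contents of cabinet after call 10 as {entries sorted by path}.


Answer: {sme=snatror, stadros=bunotas, wustar_e=gruli}

Derivation:
// measurebox asunit(v: 7247, u_from: min, u_to: day) => 7247/1440
// measurebox asunit(v: ANS, u_from: B, u_to: MiB) => 7247/1509949440
// measurebox asunit(v: 229, u_from: C, u_to: K) => 10043/20
// cabinet etch(p: /rawa/gabra, c: hata) => ToolError: no parent
// cabinet etch(p: /stadros, c: plucreg) => created
// cabinet expunge(p: /stadros) => ok
// cabinet shunt(s: /za, d: /stadros) => ok
// cabinet etch(p: /sme, c: snatror) => created
// cabinet survey(p: /) => [sme, stadros, wustar_e]
// measurebox asunit(v: 73, u_from: C, u_to: F) => 817/5
// cabinet etch(p: /gred, c: ludore) => created
// measurebox asunit(v: -22, u_from: B, u_to: kB) => -11/500


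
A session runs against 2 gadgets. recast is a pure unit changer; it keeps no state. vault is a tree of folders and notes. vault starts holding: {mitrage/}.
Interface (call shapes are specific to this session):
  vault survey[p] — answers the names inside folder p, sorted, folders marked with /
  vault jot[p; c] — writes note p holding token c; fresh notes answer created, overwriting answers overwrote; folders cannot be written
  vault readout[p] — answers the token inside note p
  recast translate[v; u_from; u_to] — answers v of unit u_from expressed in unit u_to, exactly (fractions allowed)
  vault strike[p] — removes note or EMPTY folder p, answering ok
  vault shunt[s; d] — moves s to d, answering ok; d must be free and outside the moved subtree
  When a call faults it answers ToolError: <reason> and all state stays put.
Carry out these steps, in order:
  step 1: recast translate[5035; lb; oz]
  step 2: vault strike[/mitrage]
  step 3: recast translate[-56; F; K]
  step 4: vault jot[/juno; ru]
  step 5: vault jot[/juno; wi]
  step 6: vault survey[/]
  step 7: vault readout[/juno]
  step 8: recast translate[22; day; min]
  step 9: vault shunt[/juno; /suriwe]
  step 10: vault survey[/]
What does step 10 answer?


Answer: [suriwe]

Derivation:
I invoke recast translate using v: 5035, u_from: lb, u_to: oz, — result: 80560.
Then vault strike using p: /mitrage: ok.
Using recast translate using v: -56, u_from: F, u_to: K, and see 40367/180.
I invoke vault jot using p: /juno, c: ru, yielding created.
I run vault jot using p: /juno, c: wi, and get overwrote.
Then vault survey using p: /, — result: [juno].
Calling vault readout using p: /juno, yielding wi.
Next I call recast translate using v: 22, u_from: day, u_to: min, and get 31680.
I call vault shunt using s: /juno, d: /suriwe, and see ok.
Calling vault survey using p: /, giving [suriwe].


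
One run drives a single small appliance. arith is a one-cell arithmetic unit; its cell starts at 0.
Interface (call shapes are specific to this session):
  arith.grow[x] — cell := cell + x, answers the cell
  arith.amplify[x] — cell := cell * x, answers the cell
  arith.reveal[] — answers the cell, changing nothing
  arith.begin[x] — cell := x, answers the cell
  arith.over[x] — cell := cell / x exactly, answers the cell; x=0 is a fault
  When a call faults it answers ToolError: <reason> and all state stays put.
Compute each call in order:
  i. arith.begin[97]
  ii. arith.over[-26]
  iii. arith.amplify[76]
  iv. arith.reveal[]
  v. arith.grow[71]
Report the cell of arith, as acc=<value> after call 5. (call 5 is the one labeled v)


Act: arith.begin[x→97]
Obs: 97
Act: arith.over[x→-26]
Obs: -97/26
Act: arith.amplify[x→76]
Obs: -3686/13
Act: arith.reveal[]
Obs: -3686/13
Act: arith.grow[x→71]
Obs: -2763/13

Answer: acc=-2763/13


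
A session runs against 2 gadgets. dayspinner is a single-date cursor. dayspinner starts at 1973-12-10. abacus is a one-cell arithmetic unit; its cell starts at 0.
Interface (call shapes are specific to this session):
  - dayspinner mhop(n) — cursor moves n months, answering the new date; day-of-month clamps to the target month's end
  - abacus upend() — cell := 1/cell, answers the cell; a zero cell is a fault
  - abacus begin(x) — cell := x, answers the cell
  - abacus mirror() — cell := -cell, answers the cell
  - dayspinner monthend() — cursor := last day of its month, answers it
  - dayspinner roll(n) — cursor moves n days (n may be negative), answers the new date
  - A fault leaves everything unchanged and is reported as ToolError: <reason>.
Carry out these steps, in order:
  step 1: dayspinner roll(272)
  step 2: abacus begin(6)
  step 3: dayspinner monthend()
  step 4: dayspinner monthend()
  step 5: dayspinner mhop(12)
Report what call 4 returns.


Answer: 1974-09-30

Derivation:
-- dayspinner roll(n='272') => 1974-09-08
-- abacus begin(x='6') => 6
-- dayspinner monthend() => 1974-09-30
-- dayspinner monthend() => 1974-09-30
-- dayspinner mhop(n='12') => 1975-09-30


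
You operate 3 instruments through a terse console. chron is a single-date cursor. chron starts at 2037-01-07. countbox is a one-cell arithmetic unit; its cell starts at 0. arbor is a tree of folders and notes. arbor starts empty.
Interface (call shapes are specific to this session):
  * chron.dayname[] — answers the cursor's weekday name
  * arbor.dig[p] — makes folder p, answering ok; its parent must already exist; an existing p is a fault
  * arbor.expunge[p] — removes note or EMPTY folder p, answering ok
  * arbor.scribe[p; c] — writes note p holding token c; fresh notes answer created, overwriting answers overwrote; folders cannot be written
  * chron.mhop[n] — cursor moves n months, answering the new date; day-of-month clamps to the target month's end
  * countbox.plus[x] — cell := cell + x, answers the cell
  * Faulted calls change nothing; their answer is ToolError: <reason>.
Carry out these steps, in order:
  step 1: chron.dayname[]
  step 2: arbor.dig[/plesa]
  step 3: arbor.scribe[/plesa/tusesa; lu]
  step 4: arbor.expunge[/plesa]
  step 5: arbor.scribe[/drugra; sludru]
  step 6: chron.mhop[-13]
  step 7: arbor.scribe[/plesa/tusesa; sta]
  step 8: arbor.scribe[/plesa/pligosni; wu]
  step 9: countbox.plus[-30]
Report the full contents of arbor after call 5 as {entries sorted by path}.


Do: chron.dayname[]
See: Wednesday
Do: arbor.dig[/plesa]
See: ok
Do: arbor.scribe[/plesa/tusesa; lu]
See: created
Do: arbor.expunge[/plesa]
See: ToolError: not empty
Do: arbor.scribe[/drugra; sludru]
See: created
Do: chron.mhop[-13]
See: 2035-12-07
Do: arbor.scribe[/plesa/tusesa; sta]
See: overwrote
Do: arbor.scribe[/plesa/pligosni; wu]
See: created
Do: countbox.plus[-30]
See: -30

Answer: {drugra=sludru, plesa/, plesa/tusesa=lu}
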